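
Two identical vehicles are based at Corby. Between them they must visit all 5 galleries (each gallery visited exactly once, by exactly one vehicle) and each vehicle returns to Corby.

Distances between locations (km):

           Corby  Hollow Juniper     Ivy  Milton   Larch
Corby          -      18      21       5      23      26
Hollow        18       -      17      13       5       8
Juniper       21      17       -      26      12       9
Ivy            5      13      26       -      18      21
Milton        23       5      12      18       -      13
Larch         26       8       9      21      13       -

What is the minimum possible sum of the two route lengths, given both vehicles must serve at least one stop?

76 km — the smallest possible combined total.

Try each way of splitting the stops between the two vehicles (each non-empty) and, for each split, find the best tour for each vehicle:
  {Hollow} + {Juniper, Ivy, Milton, Larch}: 36 + 66 = 102
  {Juniper} + {Hollow, Ivy, Milton, Larch}: 42 + 62 = 104
  {Hollow, Juniper} + {Ivy, Milton, Larch}: 56 + 62 = 118
  {Ivy} + {Hollow, Juniper, Milton, Larch}: 10 + 66 = 76
  {Hollow, Ivy} + {Juniper, Milton, Larch}: 36 + 66 = 102
  {Juniper, Ivy} + {Hollow, Milton, Larch}: 52 + 62 = 114
  … (15 splits in total)
Best: vehicle 1 Corby → Ivy → Corby = 10; vehicle 2 Corby → Hollow → Milton → Larch → Juniper → Corby = 66; combined 76.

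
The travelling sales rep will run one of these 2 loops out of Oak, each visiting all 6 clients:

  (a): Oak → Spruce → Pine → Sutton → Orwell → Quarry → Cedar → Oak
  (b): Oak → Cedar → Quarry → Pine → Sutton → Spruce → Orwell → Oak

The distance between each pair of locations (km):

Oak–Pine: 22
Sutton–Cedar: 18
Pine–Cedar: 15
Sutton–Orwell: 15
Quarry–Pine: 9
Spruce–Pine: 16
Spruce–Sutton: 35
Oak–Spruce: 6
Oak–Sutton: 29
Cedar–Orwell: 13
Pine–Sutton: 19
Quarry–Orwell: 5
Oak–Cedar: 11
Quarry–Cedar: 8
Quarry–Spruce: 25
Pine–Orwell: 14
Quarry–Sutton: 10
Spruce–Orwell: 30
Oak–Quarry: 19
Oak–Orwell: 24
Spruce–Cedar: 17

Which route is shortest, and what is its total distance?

Shortest is (a), total 80 km.

(a): 6 + 16 + 19 + 15 + 5 + 8 + 11 = 80
(b): 11 + 8 + 9 + 19 + 35 + 30 + 24 = 136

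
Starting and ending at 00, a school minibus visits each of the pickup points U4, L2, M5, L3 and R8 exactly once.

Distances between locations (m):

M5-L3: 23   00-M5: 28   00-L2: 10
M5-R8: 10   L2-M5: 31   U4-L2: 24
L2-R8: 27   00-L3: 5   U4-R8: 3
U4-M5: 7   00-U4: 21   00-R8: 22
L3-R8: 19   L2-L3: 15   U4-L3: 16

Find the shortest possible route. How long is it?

Minimum total distance: 75 m.

There are 60 distinct closed tours to check (reversals are equivalent).
00→U4→L2→M5→L3→R8→00: 21+24+31+23+19+22 = 140
00→U4→L2→M5→R8→L3→00: 21+24+31+10+19+5 = 110
00→U4→L2→L3→M5→R8→00: 21+24+15+23+10+22 = 115
00→U4→L2→L3→R8→M5→00: 21+24+15+19+10+28 = 117
00→U4→L2→R8→M5→L3→00: 21+24+27+10+23+5 = 110
00→U4→L2→R8→L3→M5→00: 21+24+27+19+23+28 = 142
00→U4→M5→L2→L3→R8→00: 21+7+31+15+19+22 = 115
00→U4→M5→L2→R8→L3→00: 21+7+31+27+19+5 = 110
00→U4→M5→L3→L2→R8→00: 21+7+23+15+27+22 = 115
00→U4→M5→L3→R8→L2→00: 21+7+23+19+27+10 = 107
00→U4→M5→R8→L2→L3→00: 21+7+10+27+15+5 = 85
00→U4→M5→R8→L3→L2→00: 21+7+10+19+15+10 = 82
00→U4→L3→L2→M5→R8→00: 21+16+15+31+10+22 = 115
00→U4→L3→L2→R8→M5→00: 21+16+15+27+10+28 = 117
… (46 more)
00→L2→U4→M5→R8→L3→00: 10+24+7+10+19+5 = 75  ← best
The minimum is 75.
One optimal route: 00 → L2 → U4 → M5 → R8 → L3 → 00 (or its reverse).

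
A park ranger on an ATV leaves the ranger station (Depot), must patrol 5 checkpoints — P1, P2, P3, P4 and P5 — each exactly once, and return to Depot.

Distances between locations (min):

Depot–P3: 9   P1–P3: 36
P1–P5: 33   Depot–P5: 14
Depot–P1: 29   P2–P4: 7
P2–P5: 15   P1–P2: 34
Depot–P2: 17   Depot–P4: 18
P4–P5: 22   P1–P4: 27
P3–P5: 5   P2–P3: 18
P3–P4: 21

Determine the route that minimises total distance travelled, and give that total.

There are 60 distinct closed tours to check (reversals are equivalent).
Depot-P1-P2-P3-P4-P5-Depot: 29+34+18+21+22+14 = 138
Depot-P1-P2-P3-P5-P4-Depot: 29+34+18+5+22+18 = 126
Depot-P1-P2-P4-P3-P5-Depot: 29+34+7+21+5+14 = 110
Depot-P1-P2-P4-P5-P3-Depot: 29+34+7+22+5+9 = 106
Depot-P1-P2-P5-P3-P4-Depot: 29+34+15+5+21+18 = 122
Depot-P1-P2-P5-P4-P3-Depot: 29+34+15+22+21+9 = 130
Depot-P1-P3-P2-P4-P5-Depot: 29+36+18+7+22+14 = 126
Depot-P1-P3-P2-P5-P4-Depot: 29+36+18+15+22+18 = 138
Depot-P1-P3-P4-P2-P5-Depot: 29+36+21+7+15+14 = 122
Depot-P1-P3-P4-P5-P2-Depot: 29+36+21+22+15+17 = 140
Depot-P1-P3-P5-P2-P4-Depot: 29+36+5+15+7+18 = 110
Depot-P1-P3-P5-P4-P2-Depot: 29+36+5+22+7+17 = 116
Depot-P1-P4-P2-P3-P5-Depot: 29+27+7+18+5+14 = 100
Depot-P1-P4-P2-P5-P3-Depot: 29+27+7+15+5+9 = 92
… (46 more)
The minimum is 92.
One optimal route: Depot → P1 → P4 → P2 → P5 → P3 → Depot (or its reverse).

Minimum total distance: 92 min.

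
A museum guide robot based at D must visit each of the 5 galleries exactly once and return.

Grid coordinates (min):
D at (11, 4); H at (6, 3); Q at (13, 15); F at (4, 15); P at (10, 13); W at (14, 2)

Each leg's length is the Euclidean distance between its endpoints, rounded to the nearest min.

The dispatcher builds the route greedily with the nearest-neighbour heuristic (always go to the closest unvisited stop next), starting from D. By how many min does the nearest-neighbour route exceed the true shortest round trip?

D: W=4, H=5, P=9, Q=11, F=13 ⇒ W
W: H=8, P=12, Q=13, F=16 ⇒ H
H: P=11, F=12, Q=14 ⇒ P
P: Q=4, F=6 ⇒ Q
Q: F=9 ⇒ F
NN route D → W → H → P → Q → F → D costs 49.
Optimal: D → H → F → P → Q → W → D costs 44 (by enumerating all 60 distinct tours).
Excess = 49 − 44 = 5.

Excess over optimum: 5 min.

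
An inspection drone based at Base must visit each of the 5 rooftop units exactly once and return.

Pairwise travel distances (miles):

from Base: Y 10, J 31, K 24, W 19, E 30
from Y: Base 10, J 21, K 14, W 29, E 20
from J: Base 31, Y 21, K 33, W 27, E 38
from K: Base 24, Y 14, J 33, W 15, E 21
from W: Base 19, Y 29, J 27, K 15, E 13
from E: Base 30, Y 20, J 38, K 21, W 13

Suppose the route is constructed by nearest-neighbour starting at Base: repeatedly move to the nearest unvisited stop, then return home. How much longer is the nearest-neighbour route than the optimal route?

Base: Y=10, W=19, K=24, E=30, J=31 ⇒ Y
Y: K=14, E=20, J=21, W=29 ⇒ K
K: W=15, E=21, J=33 ⇒ W
W: E=13, J=27 ⇒ E
E: J=38 ⇒ J
NN route Base → Y → K → W → E → J → Base costs 121.
Optimal: Base → Y → J → W → E → K → Base costs 116 (by enumerating all 60 distinct tours).
Excess = 121 − 116 = 5.

The nearest-neighbour route is 5 miles longer than optimal.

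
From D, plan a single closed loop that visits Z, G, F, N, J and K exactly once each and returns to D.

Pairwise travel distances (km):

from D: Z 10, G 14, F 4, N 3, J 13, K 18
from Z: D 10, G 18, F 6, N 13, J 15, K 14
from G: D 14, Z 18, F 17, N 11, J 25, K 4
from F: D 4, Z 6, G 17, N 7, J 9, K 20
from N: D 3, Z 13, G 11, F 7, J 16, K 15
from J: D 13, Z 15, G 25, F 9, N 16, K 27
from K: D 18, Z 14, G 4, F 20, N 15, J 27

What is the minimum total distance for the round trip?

D → Z → G → F → N → J → K → D: 10+18+17+7+16+27+18 = 113
D → Z → G → F → N → K → J → D: 10+18+17+7+15+27+13 = 107
D → Z → G → F → J → N → K → D: 10+18+17+9+16+15+18 = 103
D → Z → G → F → J → K → N → D: 10+18+17+9+27+15+3 = 99
D → Z → G → F → K → N → J → D: 10+18+17+20+15+16+13 = 109
D → Z → G → F → K → J → N → D: 10+18+17+20+27+16+3 = 111
D → Z → G → N → F → J → K → D: 10+18+11+7+9+27+18 = 100
D → Z → G → N → F → K → J → D: 10+18+11+7+20+27+13 = 106
… (352 more)
D → F → J → Z → K → G → N → D: 4+9+15+14+4+11+3 = 60  ← best
The minimum is 60.
One optimal route: D → F → J → Z → K → G → N → D (or its reverse).

60 km — the shortest possible round trip.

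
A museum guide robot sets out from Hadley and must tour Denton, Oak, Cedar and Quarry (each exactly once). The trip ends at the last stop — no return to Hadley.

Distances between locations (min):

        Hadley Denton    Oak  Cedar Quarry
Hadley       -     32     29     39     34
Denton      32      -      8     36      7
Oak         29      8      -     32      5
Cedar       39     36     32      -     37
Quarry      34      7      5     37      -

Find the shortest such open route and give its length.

There are 4! = 24 possible orderings.
Hadley - Denton - Oak - Cedar - Quarry: 32+8+32+37 = 109
Hadley - Denton - Oak - Quarry - Cedar: 32+8+5+37 = 82
Hadley - Denton - Cedar - Oak - Quarry: 32+36+32+5 = 105
Hadley - Denton - Cedar - Quarry - Oak: 32+36+37+5 = 110
Hadley - Denton - Quarry - Oak - Cedar: 32+7+5+32 = 76
Hadley - Denton - Quarry - Cedar - Oak: 32+7+37+32 = 108
Hadley - Oak - Denton - Cedar - Quarry: 29+8+36+37 = 110
Hadley - Oak - Denton - Quarry - Cedar: 29+8+7+37 = 81
Hadley - Oak - Cedar - Denton - Quarry: 29+32+36+7 = 104
Hadley - Oak - Cedar - Quarry - Denton: 29+32+37+7 = 105
Hadley - Oak - Quarry - Denton - Cedar: 29+5+7+36 = 77
Hadley - Oak - Quarry - Cedar - Denton: 29+5+37+36 = 107
Hadley - Cedar - Denton - Oak - Quarry: 39+36+8+5 = 88
Hadley - Cedar - Denton - Quarry - Oak: 39+36+7+5 = 87
… (10 more)
The minimum is 76.
One shortest path: Hadley → Denton → Quarry → Oak → Cedar.

Minimum one-way distance = 76 min.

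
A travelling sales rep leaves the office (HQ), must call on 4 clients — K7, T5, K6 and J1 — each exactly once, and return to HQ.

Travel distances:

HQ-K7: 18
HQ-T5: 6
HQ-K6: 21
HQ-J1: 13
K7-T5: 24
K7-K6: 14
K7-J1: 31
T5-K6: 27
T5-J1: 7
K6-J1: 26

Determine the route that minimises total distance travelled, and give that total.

With 4 stops there are 4!/2 = 12 distinct round trips (a route and its reverse cost the same).
HQ→K7→T5→K6→J1→HQ: 18+24+27+26+13 = 108
HQ→K7→T5→J1→K6→HQ: 18+24+7+26+21 = 96
HQ→K7→K6→T5→J1→HQ: 18+14+27+7+13 = 79
HQ→K7→K6→J1→T5→HQ: 18+14+26+7+6 = 71
HQ→K7→J1→T5→K6→HQ: 18+31+7+27+21 = 104
HQ→K7→J1→K6→T5→HQ: 18+31+26+27+6 = 108
HQ→T5→K7→K6→J1→HQ: 6+24+14+26+13 = 83
HQ→T5→K7→J1→K6→HQ: 6+24+31+26+21 = 108
HQ→T5→K6→K7→J1→HQ: 6+27+14+31+13 = 91
HQ→T5→J1→K7→K6→HQ: 6+7+31+14+21 = 79
HQ→K6→K7→T5→J1→HQ: 21+14+24+7+13 = 79
HQ→K6→T5→K7→J1→HQ: 21+27+24+31+13 = 116
The minimum is 71.
One optimal route: HQ → K7 → K6 → J1 → T5 → HQ (or its reverse).

Shortest round trip = 71.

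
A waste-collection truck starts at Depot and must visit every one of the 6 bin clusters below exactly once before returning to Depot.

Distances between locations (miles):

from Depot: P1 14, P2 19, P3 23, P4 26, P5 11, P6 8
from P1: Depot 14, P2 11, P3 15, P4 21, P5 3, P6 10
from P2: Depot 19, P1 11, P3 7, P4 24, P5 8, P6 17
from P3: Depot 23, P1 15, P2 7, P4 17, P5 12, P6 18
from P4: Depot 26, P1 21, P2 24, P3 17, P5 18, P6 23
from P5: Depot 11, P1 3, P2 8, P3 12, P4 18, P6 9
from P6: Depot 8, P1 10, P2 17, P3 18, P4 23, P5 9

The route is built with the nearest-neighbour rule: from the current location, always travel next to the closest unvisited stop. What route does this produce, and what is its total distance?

Total distance 81 miles via the nearest-neighbour route Depot → P6 → P5 → P1 → P2 → P3 → P4 → Depot.

At Depot the remaining stops are P6 8, P5 11, P1 14, P2 19, P3 23, P4 26; go to P6.
At P6 the remaining stops are P5 9, P1 10, P2 17, P3 18, P4 23; go to P5.
At P5 the remaining stops are P1 3, P2 8, P3 12, P4 18; go to P1.
At P1 the remaining stops are P2 11, P3 15, P4 21; go to P2.
At P2 the remaining stops are P3 7, P4 24; go to P3.
At P3 the remaining stops are P4 17; go to P4.
Return P4→Depot: 26.
Total = 8 + 9 + 3 + 11 + 7 + 17 + 26 = 81.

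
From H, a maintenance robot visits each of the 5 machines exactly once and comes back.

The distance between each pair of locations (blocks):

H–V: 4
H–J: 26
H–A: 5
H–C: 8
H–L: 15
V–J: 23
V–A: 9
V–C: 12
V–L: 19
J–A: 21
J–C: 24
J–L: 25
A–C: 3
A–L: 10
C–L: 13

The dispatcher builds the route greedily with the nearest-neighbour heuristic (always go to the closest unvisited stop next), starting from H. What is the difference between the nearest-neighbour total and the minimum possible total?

H: V=4, A=5, C=8, L=15, J=26 ⇒ V
V: A=9, C=12, L=19, J=23 ⇒ A
A: C=3, L=10, J=21 ⇒ C
C: L=13, J=24 ⇒ L
L: J=25 ⇒ J
NN route H → V → A → C → L → J → H costs 80.
Optimal: H → V → J → L → A → C → H costs 73 (by enumerating all 60 distinct tours).
Excess = 80 − 73 = 7.

Excess over optimum: 7 blocks.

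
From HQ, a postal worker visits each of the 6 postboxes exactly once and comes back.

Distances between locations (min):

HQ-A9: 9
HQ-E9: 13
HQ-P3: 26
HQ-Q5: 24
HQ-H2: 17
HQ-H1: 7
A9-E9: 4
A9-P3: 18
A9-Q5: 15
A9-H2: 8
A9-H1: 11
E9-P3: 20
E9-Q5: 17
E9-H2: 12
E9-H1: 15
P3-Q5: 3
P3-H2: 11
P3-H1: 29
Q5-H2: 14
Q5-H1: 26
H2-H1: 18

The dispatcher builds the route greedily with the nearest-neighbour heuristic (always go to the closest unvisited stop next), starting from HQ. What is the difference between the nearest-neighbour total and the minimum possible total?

The nearest-neighbour route is 3 min longer than optimal.

From HQ: H1=7, A9=9, E9=13, H2=17, Q5=24, P3=26 → choose H1 (7).
From H1: A9=11, E9=15, H2=18, Q5=26, P3=29 → choose A9 (11).
From A9: E9=4, H2=8, Q5=15, P3=18 → choose E9 (4).
From E9: H2=12, Q5=17, P3=20 → choose H2 (12).
From H2: P3=11, Q5=14 → choose P3 (11).
From P3: Q5=3 → choose Q5 (3).
NN route HQ → H1 → A9 → E9 → H2 → P3 → Q5 → HQ costs 72.
Optimal: HQ → A9 → E9 → Q5 → P3 → H2 → H1 → HQ costs 69 (by enumerating all 360 distinct tours).
Excess = 72 − 69 = 3.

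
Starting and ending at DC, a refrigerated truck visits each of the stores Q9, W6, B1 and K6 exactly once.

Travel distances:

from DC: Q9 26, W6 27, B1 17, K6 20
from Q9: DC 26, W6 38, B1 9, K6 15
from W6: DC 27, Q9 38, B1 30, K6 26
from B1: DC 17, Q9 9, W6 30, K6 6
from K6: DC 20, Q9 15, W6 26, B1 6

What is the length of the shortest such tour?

DC→Q9→W6→B1→K6→DC: 26+38+30+6+20 = 120
DC→Q9→W6→K6→B1→DC: 26+38+26+6+17 = 113
DC→Q9→B1→W6→K6→DC: 26+9+30+26+20 = 111
DC→Q9→B1→K6→W6→DC: 26+9+6+26+27 = 94
DC→Q9→K6→W6→B1→DC: 26+15+26+30+17 = 114
DC→Q9→K6→B1→W6→DC: 26+15+6+30+27 = 104
DC→W6→Q9→B1→K6→DC: 27+38+9+6+20 = 100
DC→W6→Q9→K6→B1→DC: 27+38+15+6+17 = 103
DC→W6→B1→Q9→K6→DC: 27+30+9+15+20 = 101
DC→W6→K6→Q9→B1→DC: 27+26+15+9+17 = 94
DC→B1→Q9→W6→K6→DC: 17+9+38+26+20 = 110
DC→B1→W6→Q9→K6→DC: 17+30+38+15+20 = 120
The minimum is 94.
One optimal route: DC → Q9 → B1 → K6 → W6 → DC (or its reverse).

94 — the shortest possible round trip.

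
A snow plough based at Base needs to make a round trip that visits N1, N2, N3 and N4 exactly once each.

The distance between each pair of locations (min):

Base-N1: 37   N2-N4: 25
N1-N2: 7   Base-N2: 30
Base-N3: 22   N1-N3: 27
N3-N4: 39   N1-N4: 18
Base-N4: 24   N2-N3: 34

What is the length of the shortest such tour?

Base→N1→N2→N3→N4→Base: 37+7+34+39+24 = 141
Base→N1→N2→N4→N3→Base: 37+7+25+39+22 = 130
Base→N1→N3→N2→N4→Base: 37+27+34+25+24 = 147
Base→N1→N3→N4→N2→Base: 37+27+39+25+30 = 158
Base→N1→N4→N2→N3→Base: 37+18+25+34+22 = 136
Base→N1→N4→N3→N2→Base: 37+18+39+34+30 = 158
Base→N2→N1→N3→N4→Base: 30+7+27+39+24 = 127
Base→N2→N1→N4→N3→Base: 30+7+18+39+22 = 116
Base→N2→N3→N1→N4→Base: 30+34+27+18+24 = 133
Base→N2→N4→N1→N3→Base: 30+25+18+27+22 = 122
Base→N3→N1→N2→N4→Base: 22+27+7+25+24 = 105
Base→N3→N2→N1→N4→Base: 22+34+7+18+24 = 105
The minimum is 105.
One optimal route: Base → N3 → N1 → N2 → N4 → Base (or its reverse).

Minimum total distance: 105 min.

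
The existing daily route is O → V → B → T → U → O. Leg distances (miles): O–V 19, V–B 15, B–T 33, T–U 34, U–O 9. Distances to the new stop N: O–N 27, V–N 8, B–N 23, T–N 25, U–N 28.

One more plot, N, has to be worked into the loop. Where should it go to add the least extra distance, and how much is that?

Minimum extra distance: 15 miles, inserting N between B and T.

Insertion cost between consecutive stops i–j is d(i,N) + d(N,j) − d(i,j):
  between O and V: 27 + 8 − 19 = 16
  between V and B: 8 + 23 − 15 = 16
  between B and T: 23 + 25 − 33 = 15
  between T and U: 25 + 28 − 34 = 19
  between U and O: 28 + 27 − 9 = 46
Cheapest insertion is between B and T, adding 15.
New total = 110 + 15 = 125.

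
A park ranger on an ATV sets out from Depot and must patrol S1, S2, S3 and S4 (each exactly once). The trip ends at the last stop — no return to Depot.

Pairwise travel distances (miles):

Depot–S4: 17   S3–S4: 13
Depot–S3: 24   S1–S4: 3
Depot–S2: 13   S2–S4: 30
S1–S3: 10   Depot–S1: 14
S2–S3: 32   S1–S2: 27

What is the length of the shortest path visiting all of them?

There are 4! = 24 possible orderings.
Depot→S1→S2→S3→S4: 14+27+32+13 = 86
Depot→S1→S2→S4→S3: 14+27+30+13 = 84
Depot→S1→S3→S2→S4: 14+10+32+30 = 86
Depot→S1→S3→S4→S2: 14+10+13+30 = 67
Depot→S1→S4→S2→S3: 14+3+30+32 = 79
Depot→S1→S4→S3→S2: 14+3+13+32 = 62
Depot→S2→S1→S3→S4: 13+27+10+13 = 63
Depot→S2→S1→S4→S3: 13+27+3+13 = 56
Depot→S2→S3→S1→S4: 13+32+10+3 = 58
Depot→S2→S3→S4→S1: 13+32+13+3 = 61
Depot→S2→S4→S1→S3: 13+30+3+10 = 56
Depot→S2→S4→S3→S1: 13+30+13+10 = 66
Depot→S3→S1→S2→S4: 24+10+27+30 = 91
Depot→S3→S1→S4→S2: 24+10+3+30 = 67
… (10 more)
The minimum is 56.
One shortest path: Depot → S2 → S1 → S4 → S3.

56 miles — the minimum one-way total.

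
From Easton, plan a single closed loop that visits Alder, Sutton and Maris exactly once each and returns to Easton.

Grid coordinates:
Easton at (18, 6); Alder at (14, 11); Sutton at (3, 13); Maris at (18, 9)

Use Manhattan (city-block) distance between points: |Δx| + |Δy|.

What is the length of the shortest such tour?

Minimum total distance: 44.

With 3 stops there are 3!/2 = 3 distinct round trips (a route and its reverse cost the same).
Easton - Alder - Sutton - Maris - Easton: 9+13+19+3 = 44
Easton - Alder - Maris - Sutton - Easton: 9+6+19+22 = 56
Easton - Sutton - Alder - Maris - Easton: 22+13+6+3 = 44
The minimum is 44.
One optimal route: Easton → Alder → Sutton → Maris → Easton (or its reverse).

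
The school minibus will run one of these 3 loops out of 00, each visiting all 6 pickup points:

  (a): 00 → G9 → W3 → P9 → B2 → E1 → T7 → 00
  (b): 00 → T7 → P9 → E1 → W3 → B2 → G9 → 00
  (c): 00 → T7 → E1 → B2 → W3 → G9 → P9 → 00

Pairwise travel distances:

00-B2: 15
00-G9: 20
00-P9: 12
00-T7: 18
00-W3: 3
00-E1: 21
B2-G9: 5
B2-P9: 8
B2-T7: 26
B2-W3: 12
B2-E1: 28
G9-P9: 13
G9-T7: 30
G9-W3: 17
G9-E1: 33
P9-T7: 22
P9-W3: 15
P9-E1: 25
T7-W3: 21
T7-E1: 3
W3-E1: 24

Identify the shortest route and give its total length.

103 — (c) is the shortest.

(a): 20 + 17 + 15 + 8 + 28 + 3 + 18 = 109
(b): 18 + 22 + 25 + 24 + 12 + 5 + 20 = 126
(c): 18 + 3 + 28 + 12 + 17 + 13 + 12 = 103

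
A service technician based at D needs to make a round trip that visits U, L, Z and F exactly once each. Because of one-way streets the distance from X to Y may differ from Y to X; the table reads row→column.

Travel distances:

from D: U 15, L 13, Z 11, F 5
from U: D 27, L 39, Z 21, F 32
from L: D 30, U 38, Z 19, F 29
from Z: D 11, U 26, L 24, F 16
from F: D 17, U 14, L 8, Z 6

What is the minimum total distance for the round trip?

Minimum total distance: 83.

D - U - L - Z - F - D: 15+39+19+16+17 = 106
D - U - L - F - Z - D: 15+39+29+6+11 = 100
D - U - Z - L - F - D: 15+21+24+29+17 = 106
D - U - Z - F - L - D: 15+21+16+8+30 = 90
D - U - F - L - Z - D: 15+32+8+19+11 = 85
D - U - F - Z - L - D: 15+32+6+24+30 = 107
D - L - U - Z - F - D: 13+38+21+16+17 = 105
D - L - U - F - Z - D: 13+38+32+6+11 = 100
D - L - Z - U - F - D: 13+19+26+32+17 = 107
D - L - Z - F - U - D: 13+19+16+14+27 = 89
D - L - F - U - Z - D: 13+29+14+21+11 = 88
D - L - F - Z - U - D: 13+29+6+26+27 = 101
D - Z - U - L - F - D: 11+26+39+29+17 = 122
D - Z - U - F - L - D: 11+26+32+8+30 = 107
… (10 more)
D - F - L - U - Z - D: 5+8+38+21+11 = 83  ← best
The minimum is 83.
One optimal route: D → F → L → U → Z → D.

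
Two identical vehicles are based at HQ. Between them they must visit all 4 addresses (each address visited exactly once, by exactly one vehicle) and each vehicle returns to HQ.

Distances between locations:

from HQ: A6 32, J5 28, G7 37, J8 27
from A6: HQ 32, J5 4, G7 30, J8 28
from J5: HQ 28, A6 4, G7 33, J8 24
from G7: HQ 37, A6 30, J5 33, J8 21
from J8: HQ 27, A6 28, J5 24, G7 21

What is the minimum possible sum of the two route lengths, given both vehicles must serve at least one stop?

149 — the smallest possible combined total.

Check every non-empty split of the stops between the two vehicles; for each half take its own optimal tour:
  {A6} + {J5, G7, J8}: 64 + 109 = 173
  {J5} + {A6, G7, J8}: 56 + 110 = 166
  {A6, J5} + {G7, J8}: 64 + 85 = 149
  {G7} + {A6, J5, J8}: 74 + 87 = 161
  {A6, G7} + {J5, J8}: 99 + 79 = 178
  {J5, G7} + {A6, J8}: 98 + 87 = 185
  … (7 splits in total)
Best: vehicle 1 HQ → A6 → J5 → HQ = 64; vehicle 2 HQ → G7 → J8 → HQ = 85; combined 149.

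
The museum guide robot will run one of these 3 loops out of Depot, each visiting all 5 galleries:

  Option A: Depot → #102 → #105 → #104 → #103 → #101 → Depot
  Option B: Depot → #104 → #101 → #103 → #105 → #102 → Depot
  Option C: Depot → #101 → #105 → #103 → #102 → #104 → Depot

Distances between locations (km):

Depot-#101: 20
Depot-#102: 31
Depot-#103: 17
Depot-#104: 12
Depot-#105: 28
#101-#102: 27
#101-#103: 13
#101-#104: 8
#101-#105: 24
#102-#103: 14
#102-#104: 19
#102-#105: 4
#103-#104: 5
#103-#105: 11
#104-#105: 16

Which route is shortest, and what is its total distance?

Shortest is Option B, total 79 km.

Option A: 31 + 4 + 16 + 5 + 13 + 20 = 89
Option B: 12 + 8 + 13 + 11 + 4 + 31 = 79
Option C: 20 + 24 + 11 + 14 + 19 + 12 = 100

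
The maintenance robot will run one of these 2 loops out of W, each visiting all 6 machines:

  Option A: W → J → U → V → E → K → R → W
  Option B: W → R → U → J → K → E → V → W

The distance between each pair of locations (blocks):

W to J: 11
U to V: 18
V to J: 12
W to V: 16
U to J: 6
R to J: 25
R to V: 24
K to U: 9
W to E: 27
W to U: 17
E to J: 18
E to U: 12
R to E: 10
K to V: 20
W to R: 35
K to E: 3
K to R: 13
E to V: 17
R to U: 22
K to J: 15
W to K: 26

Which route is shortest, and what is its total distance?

Option A: 11 + 6 + 18 + 17 + 3 + 13 + 35 = 103
Option B: 35 + 22 + 6 + 15 + 3 + 17 + 16 = 114

103 blocks — Option A is the shortest.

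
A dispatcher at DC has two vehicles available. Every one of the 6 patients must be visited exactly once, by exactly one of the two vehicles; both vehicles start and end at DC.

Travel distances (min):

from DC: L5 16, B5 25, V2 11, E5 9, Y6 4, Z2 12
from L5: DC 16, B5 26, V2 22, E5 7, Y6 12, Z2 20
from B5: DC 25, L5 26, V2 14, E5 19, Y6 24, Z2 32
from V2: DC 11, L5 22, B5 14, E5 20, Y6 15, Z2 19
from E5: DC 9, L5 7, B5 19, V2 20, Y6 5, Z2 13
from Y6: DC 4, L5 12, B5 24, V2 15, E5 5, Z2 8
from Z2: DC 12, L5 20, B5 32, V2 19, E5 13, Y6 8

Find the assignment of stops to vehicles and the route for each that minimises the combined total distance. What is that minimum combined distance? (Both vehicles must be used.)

There are 2^5 − 1 = 31 ways to divide the 6 stops into two non-empty groups. For each, the best each vehicle can do is its own shortest tour through its group:
  {L5} + {B5, V2, E5, Y6, Z2}: 32 + 69 = 101
  {B5} + {L5, V2, E5, Y6, Z2}: 50 + 65 = 115
  {L5, B5} + {V2, E5, Y6, Z2}: 67 + 52 = 119
  {V2} + {L5, B5, E5, Y6, Z2}: 22 + 83 = 105
  {L5, V2} + {B5, E5, Y6, Z2}: 49 + 69 = 118
  {B5, V2} + {L5, E5, Y6, Z2}: 50 + 48 = 98
  … (31 splits in total)
  {L5, B5, V2, E5} + {Y6, Z2}: 67 + 24 = 91  ← best
Best: vehicle 1 DC → L5 → E5 → B5 → V2 → DC = 67; vehicle 2 DC → Y6 → Z2 → DC = 24; combined 91.

Minimum combined distance: 91 min.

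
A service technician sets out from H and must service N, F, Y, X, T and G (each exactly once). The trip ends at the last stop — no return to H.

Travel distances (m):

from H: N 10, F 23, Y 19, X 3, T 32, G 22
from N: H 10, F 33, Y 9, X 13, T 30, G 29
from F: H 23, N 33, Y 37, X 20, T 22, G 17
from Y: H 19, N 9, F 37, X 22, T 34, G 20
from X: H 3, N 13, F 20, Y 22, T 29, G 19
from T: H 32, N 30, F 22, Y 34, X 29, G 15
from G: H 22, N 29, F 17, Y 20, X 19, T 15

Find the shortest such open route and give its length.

There are 6! = 720 possible orderings.
H → N → F → Y → X → T → G: 10+33+37+22+29+15 = 146
H → N → F → Y → X → G → T: 10+33+37+22+19+15 = 136
H → N → F → Y → T → X → G: 10+33+37+34+29+19 = 162
H → N → F → Y → T → G → X: 10+33+37+34+15+19 = 148
H → N → F → Y → G → X → T: 10+33+37+20+19+29 = 148
H → N → F → Y → G → T → X: 10+33+37+20+15+29 = 144
H → N → F → X → Y → T → G: 10+33+20+22+34+15 = 134
H → N → F → X → Y → G → T: 10+33+20+22+20+15 = 120
… (712 more)
H → X → N → Y → G → T → F: 3+13+9+20+15+22 = 82  ← best
The minimum is 82.
One shortest path: H → X → N → Y → G → T → F.

82 m — the minimum one-way total.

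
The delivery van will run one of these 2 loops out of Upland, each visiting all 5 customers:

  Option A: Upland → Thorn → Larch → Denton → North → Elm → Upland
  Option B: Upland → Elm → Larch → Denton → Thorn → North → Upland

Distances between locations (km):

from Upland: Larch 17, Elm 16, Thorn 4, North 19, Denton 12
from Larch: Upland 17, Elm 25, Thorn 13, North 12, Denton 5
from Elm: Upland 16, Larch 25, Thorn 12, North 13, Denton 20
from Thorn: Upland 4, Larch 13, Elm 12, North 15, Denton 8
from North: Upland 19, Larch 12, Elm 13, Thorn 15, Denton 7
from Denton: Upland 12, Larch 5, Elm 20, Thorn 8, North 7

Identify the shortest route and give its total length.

58 km — Option A is the shortest.

Option A: 4 + 13 + 5 + 7 + 13 + 16 = 58
Option B: 16 + 25 + 5 + 8 + 15 + 19 = 88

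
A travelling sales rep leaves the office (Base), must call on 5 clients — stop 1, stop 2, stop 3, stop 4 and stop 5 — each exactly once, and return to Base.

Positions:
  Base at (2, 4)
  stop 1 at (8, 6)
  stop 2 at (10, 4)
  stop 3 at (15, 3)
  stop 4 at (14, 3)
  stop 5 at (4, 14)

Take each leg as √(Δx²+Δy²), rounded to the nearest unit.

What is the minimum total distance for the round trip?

Shortest round trip = 40.

There are 60 distinct closed tours to check (reversals are equivalent).
Base→stop 1→stop 2→stop 3→stop 4→stop 5→Base: 6+3+5+1+15+10 = 40
Base→stop 1→stop 2→stop 3→stop 5→stop 4→Base: 6+3+5+16+15+12 = 57
Base→stop 1→stop 2→stop 4→stop 3→stop 5→Base: 6+3+4+1+16+10 = 40
Base→stop 1→stop 2→stop 4→stop 5→stop 3→Base: 6+3+4+15+16+13 = 57
Base→stop 1→stop 2→stop 5→stop 3→stop 4→Base: 6+3+12+16+1+12 = 50
Base→stop 1→stop 2→stop 5→stop 4→stop 3→Base: 6+3+12+15+1+13 = 50
Base→stop 1→stop 3→stop 2→stop 4→stop 5→Base: 6+8+5+4+15+10 = 48
Base→stop 1→stop 3→stop 2→stop 5→stop 4→Base: 6+8+5+12+15+12 = 58
Base→stop 1→stop 3→stop 4→stop 2→stop 5→Base: 6+8+1+4+12+10 = 41
Base→stop 1→stop 3→stop 4→stop 5→stop 2→Base: 6+8+1+15+12+8 = 50
Base→stop 1→stop 3→stop 5→stop 2→stop 4→Base: 6+8+16+12+4+12 = 58
Base→stop 1→stop 3→stop 5→stop 4→stop 2→Base: 6+8+16+15+4+8 = 57
Base→stop 1→stop 4→stop 2→stop 3→stop 5→Base: 6+7+4+5+16+10 = 48
Base→stop 1→stop 4→stop 2→stop 5→stop 3→Base: 6+7+4+12+16+13 = 58
… (46 more)
The minimum is 40.
One optimal route: Base → stop 1 → stop 2 → stop 3 → stop 4 → stop 5 → Base (or its reverse).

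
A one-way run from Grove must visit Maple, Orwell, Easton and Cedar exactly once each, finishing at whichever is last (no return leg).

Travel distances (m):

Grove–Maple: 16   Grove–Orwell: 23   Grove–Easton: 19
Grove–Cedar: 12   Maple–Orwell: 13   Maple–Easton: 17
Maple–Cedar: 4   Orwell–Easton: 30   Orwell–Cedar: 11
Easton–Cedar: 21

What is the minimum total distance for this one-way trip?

There are 4! = 24 possible orderings.
Grove - Maple - Orwell - Easton - Cedar: 16+13+30+21 = 80
Grove - Maple - Orwell - Cedar - Easton: 16+13+11+21 = 61
Grove - Maple - Easton - Orwell - Cedar: 16+17+30+11 = 74
Grove - Maple - Easton - Cedar - Orwell: 16+17+21+11 = 65
Grove - Maple - Cedar - Orwell - Easton: 16+4+11+30 = 61
Grove - Maple - Cedar - Easton - Orwell: 16+4+21+30 = 71
Grove - Orwell - Maple - Easton - Cedar: 23+13+17+21 = 74
Grove - Orwell - Maple - Cedar - Easton: 23+13+4+21 = 61
Grove - Orwell - Easton - Maple - Cedar: 23+30+17+4 = 74
Grove - Orwell - Easton - Cedar - Maple: 23+30+21+4 = 78
Grove - Orwell - Cedar - Maple - Easton: 23+11+4+17 = 55
Grove - Orwell - Cedar - Easton - Maple: 23+11+21+17 = 72
Grove - Easton - Maple - Orwell - Cedar: 19+17+13+11 = 60
Grove - Easton - Maple - Cedar - Orwell: 19+17+4+11 = 51
… (10 more)
The minimum is 51.
One shortest path: Grove → Easton → Maple → Cedar → Orwell.

51 m — the minimum one-way total.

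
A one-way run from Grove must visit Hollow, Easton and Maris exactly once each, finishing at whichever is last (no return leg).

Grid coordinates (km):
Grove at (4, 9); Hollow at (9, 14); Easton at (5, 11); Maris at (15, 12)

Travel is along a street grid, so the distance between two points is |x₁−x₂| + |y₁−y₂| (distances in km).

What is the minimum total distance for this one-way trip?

There are 3! = 6 possible orderings.
Grove→Hollow→Easton→Maris: 10+7+11 = 28
Grove→Hollow→Maris→Easton: 10+8+11 = 29
Grove→Easton→Hollow→Maris: 3+7+8 = 18
Grove→Easton→Maris→Hollow: 3+11+8 = 22
Grove→Maris→Hollow→Easton: 14+8+7 = 29
Grove→Maris→Easton→Hollow: 14+11+7 = 32
The minimum is 18.
One shortest path: Grove → Easton → Hollow → Maris.

18 km — the minimum one-way total.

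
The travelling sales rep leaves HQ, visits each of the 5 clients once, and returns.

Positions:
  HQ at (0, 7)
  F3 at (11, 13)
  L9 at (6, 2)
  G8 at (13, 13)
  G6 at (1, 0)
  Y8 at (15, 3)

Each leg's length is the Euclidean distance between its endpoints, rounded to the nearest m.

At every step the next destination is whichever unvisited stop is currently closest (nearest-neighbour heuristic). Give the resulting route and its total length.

From HQ: distances to unvisited — G6=7, L9=8, F3=13, G8=14, Y8=16. Nearest is G6 (7).
From G6: distances to unvisited — L9=5, Y8=14, F3=16, G8=18. Nearest is L9 (5).
From L9: distances to unvisited — Y8=9, F3=12, G8=13. Nearest is Y8 (9).
From Y8: distances to unvisited — G8=10, F3=11. Nearest is G8 (10).
From G8: distances to unvisited — F3=2. Nearest is F3 (2).
Return F3→HQ: 13.
Total = 7 + 5 + 9 + 10 + 2 + 13 = 46.

46 m along HQ → G6 → L9 → Y8 → G8 → F3 → HQ.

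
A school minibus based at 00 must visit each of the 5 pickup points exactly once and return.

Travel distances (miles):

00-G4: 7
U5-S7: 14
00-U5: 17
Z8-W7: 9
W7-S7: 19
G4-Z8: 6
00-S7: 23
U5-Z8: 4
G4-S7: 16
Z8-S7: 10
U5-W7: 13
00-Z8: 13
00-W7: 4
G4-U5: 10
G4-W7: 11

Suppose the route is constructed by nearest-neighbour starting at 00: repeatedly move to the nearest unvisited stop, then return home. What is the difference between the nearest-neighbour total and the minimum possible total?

Excess over optimum: 12 miles.

00: W7=4, G4=7, Z8=13, U5=17, S7=23 ⇒ W7
W7: Z8=9, G4=11, U5=13, S7=19 ⇒ Z8
Z8: U5=4, G4=6, S7=10 ⇒ U5
U5: G4=10, S7=14 ⇒ G4
G4: S7=16 ⇒ S7
NN route 00 → W7 → Z8 → U5 → G4 → S7 → 00 costs 66.
Optimal: 00 → G4 → U5 → Z8 → S7 → W7 → 00 costs 54 (by enumerating all 60 distinct tours).
Excess = 66 − 54 = 12.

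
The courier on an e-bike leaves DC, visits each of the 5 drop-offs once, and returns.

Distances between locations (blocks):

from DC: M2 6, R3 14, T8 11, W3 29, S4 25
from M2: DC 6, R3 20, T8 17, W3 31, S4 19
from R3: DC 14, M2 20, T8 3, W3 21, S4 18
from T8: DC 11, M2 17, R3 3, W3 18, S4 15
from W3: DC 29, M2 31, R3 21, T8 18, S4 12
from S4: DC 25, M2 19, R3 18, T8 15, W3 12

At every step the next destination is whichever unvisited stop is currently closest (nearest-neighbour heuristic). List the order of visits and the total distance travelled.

DC → [M2:6 / T8:11 / R3:14 / S4:25 / W3:29] → M2 (6)
M2 → [T8:17 / S4:19 / R3:20 / W3:31] → T8 (17)
T8 → [R3:3 / S4:15 / W3:18] → R3 (3)
R3 → [S4:18 / W3:21] → S4 (18)
S4 → [W3:12] → W3 (12)
Return W3→DC: 29.
Total = 6 + 17 + 3 + 18 + 12 + 29 = 85.

Total distance 85 blocks via the nearest-neighbour route DC → M2 → T8 → R3 → S4 → W3 → DC.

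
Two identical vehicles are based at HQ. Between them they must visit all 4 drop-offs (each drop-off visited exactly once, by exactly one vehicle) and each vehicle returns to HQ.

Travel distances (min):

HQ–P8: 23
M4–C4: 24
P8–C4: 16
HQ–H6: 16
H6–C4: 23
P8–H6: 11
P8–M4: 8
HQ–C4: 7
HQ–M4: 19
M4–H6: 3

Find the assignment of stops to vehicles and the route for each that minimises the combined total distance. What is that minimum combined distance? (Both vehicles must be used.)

There are 2^3 − 1 = 7 ways to divide the 4 stops into two non-empty groups. For each, the best each vehicle can do is its own shortest tour through its group:
  {P8} + {M4, H6, C4}: 46 + 50 = 96
  {M4} + {P8, H6, C4}: 38 + 50 = 88
  {P8, M4} + {H6, C4}: 50 + 46 = 96
  {H6} + {P8, M4, C4}: 32 + 50 = 82
  {P8, H6} + {M4, C4}: 50 + 50 = 100
  {M4, H6} + {P8, C4}: 38 + 46 = 84
  … (7 splits in total)
  {P8, M4, H6} + {C4}: 50 + 14 = 64  ← best
Best: vehicle 1 HQ → P8 → M4 → H6 → HQ = 50; vehicle 2 HQ → C4 → HQ = 14; combined 64.

64 min — the smallest possible combined total.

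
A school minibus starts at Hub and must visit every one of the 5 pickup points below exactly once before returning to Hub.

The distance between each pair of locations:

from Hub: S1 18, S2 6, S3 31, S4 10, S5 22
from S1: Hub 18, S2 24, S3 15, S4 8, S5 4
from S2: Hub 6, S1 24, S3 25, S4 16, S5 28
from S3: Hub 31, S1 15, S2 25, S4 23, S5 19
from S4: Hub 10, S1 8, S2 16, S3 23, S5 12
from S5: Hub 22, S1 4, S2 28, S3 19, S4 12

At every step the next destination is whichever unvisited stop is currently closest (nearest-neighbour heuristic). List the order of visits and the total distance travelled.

At Hub the remaining stops are S2 6, S4 10, S1 18, S5 22, S3 31; go to S2.
At S2 the remaining stops are S4 16, S1 24, S3 25, S5 28; go to S4.
At S4 the remaining stops are S1 8, S5 12, S3 23; go to S1.
At S1 the remaining stops are S5 4, S3 15; go to S5.
At S5 the remaining stops are S3 19; go to S3.
Return S3→Hub: 31.
Total = 6 + 16 + 8 + 4 + 19 + 31 = 84.

84 along Hub → S2 → S4 → S1 → S5 → S3 → Hub.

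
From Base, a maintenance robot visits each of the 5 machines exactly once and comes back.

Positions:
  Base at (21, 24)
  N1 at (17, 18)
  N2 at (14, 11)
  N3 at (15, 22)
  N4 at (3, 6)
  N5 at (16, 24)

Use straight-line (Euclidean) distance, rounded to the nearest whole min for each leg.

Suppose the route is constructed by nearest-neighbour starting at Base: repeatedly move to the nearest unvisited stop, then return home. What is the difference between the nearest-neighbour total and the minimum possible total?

Excess over optimum: 2 min.

From Base: N5=5, N3=6, N1=7, N2=15, N4=25 → choose N5 (5).
From N5: N3=2, N1=6, N2=13, N4=22 → choose N3 (2).
From N3: N1=4, N2=11, N4=20 → choose N1 (4).
From N1: N2=8, N4=18 → choose N2 (8).
From N2: N4=12 → choose N4 (12).
NN route Base → N5 → N3 → N1 → N2 → N4 → Base costs 56.
Optimal: Base → N1 → N2 → N4 → N3 → N5 → Base costs 54 (by enumerating all 60 distinct tours).
Excess = 56 − 54 = 2.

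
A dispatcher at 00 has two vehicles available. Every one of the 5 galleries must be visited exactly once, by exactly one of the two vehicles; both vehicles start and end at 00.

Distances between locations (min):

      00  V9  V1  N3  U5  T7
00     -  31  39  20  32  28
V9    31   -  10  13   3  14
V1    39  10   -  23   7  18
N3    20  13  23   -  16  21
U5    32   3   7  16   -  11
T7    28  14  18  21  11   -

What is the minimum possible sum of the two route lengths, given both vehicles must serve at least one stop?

Check every non-empty split of the stops between the two vehicles; for each half take its own optimal tour:
  {V9} + {V1, N3, U5, T7}: 62 + 89 = 151
  {V1} + {V9, N3, U5, T7}: 78 + 75 = 153
  {V9, V1} + {N3, U5, T7}: 80 + 75 = 155
  {N3} + {V9, V1, U5, T7}: 40 + 87 = 127
  {V9, N3} + {V1, U5, T7}: 64 + 85 = 149
  {V1, N3} + {V9, U5, T7}: 82 + 73 = 155
  … (15 splits in total)
Best: vehicle 1 00 → N3 → 00 = 40; vehicle 2 00 → V9 → V1 → U5 → T7 → 00 = 87; combined 127.

Minimum combined distance: 127 min.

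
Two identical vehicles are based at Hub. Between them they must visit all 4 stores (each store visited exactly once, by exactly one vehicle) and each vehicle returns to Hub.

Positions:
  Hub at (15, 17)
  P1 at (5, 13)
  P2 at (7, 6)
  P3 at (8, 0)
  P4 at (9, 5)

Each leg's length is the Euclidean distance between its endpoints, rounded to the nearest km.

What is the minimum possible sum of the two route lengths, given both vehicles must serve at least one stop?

Check every non-empty split of the stops between the two vehicles; for each half take its own optimal tour:
  {P1} + {P2, P3, P4}: 22 + 38 = 60
  {P2} + {P1, P3, P4}: 28 + 42 = 70
  {P1, P2} + {P3, P4}: 32 + 36 = 68
  {P3} + {P1, P2, P4}: 36 + 33 = 69
  {P1, P3} + {P2, P4}: 42 + 29 = 71
  {P2, P3} + {P1, P4}: 38 + 33 = 71
  … (7 splits in total)
Best: vehicle 1 Hub → P1 → Hub = 22; vehicle 2 Hub → P2 → P3 → P4 → Hub = 38; combined 60.

60 km — the smallest possible combined total.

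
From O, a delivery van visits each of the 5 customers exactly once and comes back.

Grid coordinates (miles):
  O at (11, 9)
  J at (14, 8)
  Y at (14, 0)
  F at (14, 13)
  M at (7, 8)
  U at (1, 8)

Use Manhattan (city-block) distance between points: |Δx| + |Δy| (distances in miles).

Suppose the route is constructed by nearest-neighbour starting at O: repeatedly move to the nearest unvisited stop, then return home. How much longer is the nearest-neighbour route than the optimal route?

O: J=4, M=5, F=7, U=11, Y=12 ⇒ J
J: F=5, M=7, Y=8, U=13 ⇒ F
F: M=12, Y=13, U=18 ⇒ M
M: U=6, Y=15 ⇒ U
U: Y=21 ⇒ Y
NN route O → J → F → M → U → Y → O costs 60.
Optimal: O → F → J → Y → M → U → O costs 52 (by enumerating all 60 distinct tours).
Excess = 60 − 52 = 8.

Excess over optimum: 8 miles.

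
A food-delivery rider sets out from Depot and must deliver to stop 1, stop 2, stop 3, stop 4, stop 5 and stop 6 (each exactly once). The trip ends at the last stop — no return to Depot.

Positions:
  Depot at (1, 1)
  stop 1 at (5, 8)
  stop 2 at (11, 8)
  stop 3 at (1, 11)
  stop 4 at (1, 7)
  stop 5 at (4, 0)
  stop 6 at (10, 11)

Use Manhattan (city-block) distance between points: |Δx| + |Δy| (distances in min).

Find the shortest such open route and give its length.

35 min — the minimum one-way total.

There are 6! = 720 possible orderings.
Depot→stop 1→stop 2→stop 3→stop 4→stop 5→stop 6: 11+6+13+4+10+17 = 61
Depot→stop 1→stop 2→stop 3→stop 4→stop 6→stop 5: 11+6+13+4+13+17 = 64
Depot→stop 1→stop 2→stop 3→stop 5→stop 4→stop 6: 11+6+13+14+10+13 = 67
Depot→stop 1→stop 2→stop 3→stop 5→stop 6→stop 4: 11+6+13+14+17+13 = 74
Depot→stop 1→stop 2→stop 3→stop 6→stop 4→stop 5: 11+6+13+9+13+10 = 62
Depot→stop 1→stop 2→stop 3→stop 6→stop 5→stop 4: 11+6+13+9+17+10 = 66
Depot→stop 1→stop 2→stop 4→stop 3→stop 5→stop 6: 11+6+11+4+14+17 = 63
Depot→stop 1→stop 2→stop 4→stop 3→stop 6→stop 5: 11+6+11+4+9+17 = 58
… (712 more)
Depot→stop 5→stop 1→stop 4→stop 3→stop 6→stop 2: 4+9+5+4+9+4 = 35  ← best
The minimum is 35.
One shortest path: Depot → stop 5 → stop 1 → stop 4 → stop 3 → stop 6 → stop 2.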